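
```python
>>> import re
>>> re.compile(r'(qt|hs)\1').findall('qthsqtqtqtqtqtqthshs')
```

['qt', 'qt', 'qt', 'hs']

After group 1 captures some text, `\1` only succeeds where that same text appears again.
With a single group, `findall` returns only what that group captured — 4 items.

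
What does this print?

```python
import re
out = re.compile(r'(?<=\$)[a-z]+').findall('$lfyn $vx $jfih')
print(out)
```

The lookaround is zero-width — it requires the adjacent text to match without consuming it, so the asserted text isn't part of the match.
Scanning left to right: at [1:5] → 'lfyn'; at [7:9] → 'vx'; at [11:15] → 'jfih'.
With no groups in the pattern, `findall` gives back each whole match — 3 here.

['lfyn', 'vx', 'jfih']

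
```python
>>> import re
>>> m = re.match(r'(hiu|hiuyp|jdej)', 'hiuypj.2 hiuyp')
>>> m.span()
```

The regex engine tests alternatives in the order written; an earlier branch that matches wins even if a later one would match more.
`re.match` only tries the pattern at the start of the string.
The match spans [0:3] → 'hiu'.
Captured: group 1 = 'hiu'.

(0, 3)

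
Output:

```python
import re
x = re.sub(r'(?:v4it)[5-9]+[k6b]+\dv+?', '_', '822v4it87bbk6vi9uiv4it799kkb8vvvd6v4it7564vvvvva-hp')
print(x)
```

Pattern: the literal 'v', then the literal '4it' (non-capturing group); then one or more of a character in [5-9], then one or more of one of [k6b]; then a digit, then one or more of the literal 'v' (lazy).
The `?` after the quantifier makes it lazy — it takes as little as possible before letting the rest of the pattern try.
Matches: at [3:14] → 'v4it87bbk6v'; at [18:30] → 'v4it799kkb8v'; at [34:43] → 'v4it7564v'.
Every occurrence is swapped for '_'.

822_i9ui_vvd6_vvvva-hp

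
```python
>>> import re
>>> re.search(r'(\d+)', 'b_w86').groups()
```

The match spans [3:5] → '86'.
Captured: group 1 = '86'.

('86',)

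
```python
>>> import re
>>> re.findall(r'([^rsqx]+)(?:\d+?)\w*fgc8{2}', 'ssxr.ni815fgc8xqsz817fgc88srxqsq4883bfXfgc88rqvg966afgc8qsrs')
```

['.ni815fgc']

Pattern: one or more of any character except [rsqx] (captured); then one or more of a digit (lazy) (non-capturing group); then zero or more of a word character, then the literal 'fgc', then exactly 2 of a literal '8'.
`findall` collects group 1 from the one match (1 total).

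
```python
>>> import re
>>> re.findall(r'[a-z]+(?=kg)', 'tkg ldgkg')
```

['t', 'ldg']

Because the assertion is zero-width, the text it checks is not consumed and won't appear in the result.
Since nothing is captured, `findall` lists the 2 matched substrings directly.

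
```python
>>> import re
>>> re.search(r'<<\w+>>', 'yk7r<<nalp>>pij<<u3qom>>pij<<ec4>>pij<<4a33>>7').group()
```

'<<nalp>>'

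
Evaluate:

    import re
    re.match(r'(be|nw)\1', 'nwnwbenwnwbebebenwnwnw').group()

'nwnw'

A backreference is literal: `\1` must see the identical characters the first group matched.
`re.match` only tries the pattern at the start of the string.
The match spans [0:4] → 'nwnw'.
Captured: group 1 = 'nw'.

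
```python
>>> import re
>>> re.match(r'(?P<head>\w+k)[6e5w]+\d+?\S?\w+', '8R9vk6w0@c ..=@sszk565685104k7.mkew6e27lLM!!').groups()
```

('8R9vk',)

The match spans [0:10] → '8R9vk6w0@c'.
Captured: group 1 = '8R9vk'.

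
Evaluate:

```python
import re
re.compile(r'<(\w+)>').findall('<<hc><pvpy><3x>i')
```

['hc', 'pvpy', '3x']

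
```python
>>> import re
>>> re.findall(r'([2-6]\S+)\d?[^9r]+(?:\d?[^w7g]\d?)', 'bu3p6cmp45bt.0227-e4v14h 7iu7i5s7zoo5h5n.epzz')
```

['3p6cmp45bt.0227-e4v14h']

This matches a character in [2-6], then one or more of a non-whitespace character (captured); then optionally a digit, then one or more of any character except [9r]; then optionally a digit, then any character except [w7g], then optionally a digit (non-capturing group).
Scanning left to right: at [2:45] match '3p6cmp45bt.0227-e4v14h 7iu7i5s7zoo5h5n.epzz', group 1 = '3p6cmp45bt.0227-e4v14h'.
One capturing group, so `findall` returns just the captured substring from the one match — 1 in all.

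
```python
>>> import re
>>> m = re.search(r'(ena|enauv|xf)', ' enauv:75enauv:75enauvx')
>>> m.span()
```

(1, 4)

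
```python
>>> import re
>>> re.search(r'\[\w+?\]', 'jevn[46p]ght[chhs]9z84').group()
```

'[46p]'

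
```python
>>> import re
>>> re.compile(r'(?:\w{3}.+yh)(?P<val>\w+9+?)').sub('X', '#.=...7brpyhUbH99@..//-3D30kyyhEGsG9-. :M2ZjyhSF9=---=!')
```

'#.=...X=---=!'

Each match is replaced by 'X'.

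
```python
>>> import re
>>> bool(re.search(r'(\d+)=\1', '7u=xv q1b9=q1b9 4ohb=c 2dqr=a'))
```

False

A backreference is literal: `\1` must see the identical characters the first group matched.
Unlike `match`, `search` isn't anchored — it looks for the pattern anywhere in the string.
Here nothing in the string fits, so the call returns None, and `bool(None)` is False.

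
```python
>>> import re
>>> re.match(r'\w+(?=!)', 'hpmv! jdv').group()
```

'hpmv'

With `match`, the pattern is implicitly anchored at the beginning.
The match spans [0:4] → 'hpmv'.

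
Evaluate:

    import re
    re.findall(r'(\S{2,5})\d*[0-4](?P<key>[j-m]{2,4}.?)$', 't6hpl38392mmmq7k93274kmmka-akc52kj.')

[('a-akc', 'kj.')]

With 2 capturing groups, `findall` returns a 2-tuple per match.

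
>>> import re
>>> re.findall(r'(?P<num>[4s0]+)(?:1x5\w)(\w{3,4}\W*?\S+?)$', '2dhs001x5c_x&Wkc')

[]

The pattern matches one or more of one of [4s0] (captured as 'num'); then the literal '1x5', then a word character (non-capturing group); then 3 to 4 of a word character, then zero or more of a non-word character (lazy), then one or more of a non-whitespace character (lazy) (captured); then anchored at the end.
`findall` packs the 2 group values into a tuple for every match.
Nothing in the string satisfies the pattern, so the list is empty.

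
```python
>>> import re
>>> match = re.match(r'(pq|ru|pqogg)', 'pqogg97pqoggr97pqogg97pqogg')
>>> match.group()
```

'pq'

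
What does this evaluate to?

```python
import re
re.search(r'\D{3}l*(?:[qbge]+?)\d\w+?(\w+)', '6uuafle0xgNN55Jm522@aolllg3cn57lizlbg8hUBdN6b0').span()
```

(2, 19)

The pattern matches exactly 3 of a non-digit, then zero or more of a literal 'l'; then one or more of one of [qbge] (lazy) (non-capturing group); then a digit, then one or more of a word character (lazy); then one or more of a word character (captured).
`re.search` scans for the first position where the pattern succeeds.
The match spans [2:19] → 'uafle0xgNN55Jm522'.
Captured: group 1 = 'gNN55Jm522'.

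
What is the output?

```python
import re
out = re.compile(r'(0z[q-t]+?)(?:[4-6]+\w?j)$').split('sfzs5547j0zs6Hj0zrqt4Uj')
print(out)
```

This matches the literal '0z', then one or more of a character in [q-t] (lazy) (captured); then one or more of a character in [4-6], then optionally a word character, then a literal 'j' (non-capturing group); then anchored at the end.
The group in the pattern means `split` returns the separators' captures alongside the pieces.

['sfzs5547j0zs6Hj', '0zrqt', '']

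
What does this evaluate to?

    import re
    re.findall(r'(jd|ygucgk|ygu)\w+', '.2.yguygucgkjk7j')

['ygu']

Because there's exactly one group, `findall` drops the full match and keeps group 1 from the one hit.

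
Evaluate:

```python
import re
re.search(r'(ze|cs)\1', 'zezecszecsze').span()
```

(0, 4)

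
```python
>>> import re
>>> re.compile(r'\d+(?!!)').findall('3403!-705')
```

['340', '705']

A negative assertion filters positions out without eating any characters.
Scanning left to right: at [0:3] → '340'; at [6:9] → '705'.
No capturing groups, so `findall` returns the 2 full match strings.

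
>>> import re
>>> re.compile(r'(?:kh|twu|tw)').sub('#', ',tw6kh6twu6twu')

',#6#6#6#'

`|` is ordered: at each position the engine commits to the first alternative that works.
Matches: at [1:3] → 'tw'; at [4:6] → 'kh'; at [7:10] → 'twu'; at [11:14] → 'twu'.
Each match is replaced by '#'.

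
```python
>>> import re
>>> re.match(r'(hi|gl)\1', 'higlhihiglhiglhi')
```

`\1` has to match the exact text group 1 already captured.
`re.match` won't scan ahead — the pattern has to work from the very first character.
Here position 0 doesn't satisfy it, so the call returns None.

None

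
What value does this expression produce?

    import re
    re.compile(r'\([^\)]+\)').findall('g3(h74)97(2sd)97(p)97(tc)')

['(h74)', '(2sd)', '(p)', '(tc)']

Walking the string: at [2:7] → '(h74)'; at [9:14] → '(2sd)'; at [16:19] → '(p)'; at [21:25] → '(tc)'.
`findall` yields the raw match text (4 of them) because the pattern has no groups.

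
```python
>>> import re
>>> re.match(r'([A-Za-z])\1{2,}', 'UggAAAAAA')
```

None

`\1` is not a pattern — it's the concrete string captured by group 1, re-applied verbatim.
`re.match` won't scan ahead — the pattern has to work from the very first character.
Here the string doesn't start with a match, so the call returns None.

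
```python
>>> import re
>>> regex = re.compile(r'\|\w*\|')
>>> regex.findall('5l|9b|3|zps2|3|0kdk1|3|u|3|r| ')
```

['|9b|', '|zps2|', '|0kdk1|', '|u|', '|r|']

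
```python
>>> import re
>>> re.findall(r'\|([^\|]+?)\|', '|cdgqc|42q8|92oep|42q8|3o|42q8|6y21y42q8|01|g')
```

['cdgqc', '92oep', '3o', '6y21y42q8']

One capturing group, so `findall` returns just the captured substring from each match — 4 in all.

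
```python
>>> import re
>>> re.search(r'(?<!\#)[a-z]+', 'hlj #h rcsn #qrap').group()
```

The negative lookahead/lookbehind blocks any match where the forbidden context is present.
`re.search` scans for the first position where the pattern succeeds.
The match spans [0:3] → 'hlj'.

'hlj'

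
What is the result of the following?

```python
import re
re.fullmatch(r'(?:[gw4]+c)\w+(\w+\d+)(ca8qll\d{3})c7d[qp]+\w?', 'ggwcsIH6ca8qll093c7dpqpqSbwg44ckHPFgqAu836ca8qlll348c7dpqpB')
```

None

This matches one or more of one of [gw4], then a literal 'c' (non-capturing group); then one or more of a word character; then one or more of a word character, then one or more of a digit (captured); then the literal 'ca8', then the literal 'qll', then exactly 3 of a digit (captured); then the literal 'c7d', then one or more of one of [qp], then optionally a word character.
`re.fullmatch` is like wrapping the pattern in `^…$` (in single-line mode).
Here the pattern can't cover the whole string, so the call returns None.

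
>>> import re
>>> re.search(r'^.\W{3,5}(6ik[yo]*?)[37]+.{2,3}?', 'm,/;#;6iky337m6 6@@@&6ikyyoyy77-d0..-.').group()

'm,/;#;6iky337m6'

This matches anchored at the start of the string; then any character, then 3 to 5 of a non-word character; then the literal '6ik', then zero or more of one of [yo] (lazy) (captured); then one or more of one of [37], then 2 to 3 of any character (lazy).
A non-greedy quantifier consumes as few characters as it can — just enough that the remainder of the pattern still matches from where it stops; whatever follows it matches normally.
`search` walks the string left to right and returns the first match it finds.
The match spans [0:15] → 'm,/;#;6iky337m6'.
Captured: group 1 = '6iky'.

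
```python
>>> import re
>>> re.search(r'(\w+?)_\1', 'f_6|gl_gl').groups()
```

After group 1 captures some text, `\1` only succeeds where that same text appears again.
Unlike `match`, `search` isn't anchored — it looks for the pattern anywhere in the string.
The match spans [4:9] → 'gl_gl'.
Captured: group 1 = 'gl'.

('gl',)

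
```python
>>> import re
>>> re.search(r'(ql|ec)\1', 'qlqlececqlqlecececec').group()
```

'qlql'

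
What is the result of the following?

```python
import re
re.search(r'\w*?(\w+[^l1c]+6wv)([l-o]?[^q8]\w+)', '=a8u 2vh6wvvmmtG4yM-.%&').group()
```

'a8u 2vh6wvvmmtG4yM'

The pattern matches zero or more of a word character (lazy); then one or more of a word character, then one or more of any character except [l1c], then the literal '6wv' (captured); then optionally a character in [l-o], then any character except [q8], then one or more of a word character (captured).
`search` walks the string left to right and returns the first match it finds.
The match spans [1:19] → 'a8u 2vh6wvvmmtG4yM'.
Captured: group 1 = 'a8u 2vh6wv', group 2 = 'vmmtG4yM'.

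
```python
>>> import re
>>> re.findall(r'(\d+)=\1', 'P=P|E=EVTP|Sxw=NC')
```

[]

With a single group, `findall` returns only what that group captured — 0 items.
Nothing in the string satisfies the pattern, so the list is empty.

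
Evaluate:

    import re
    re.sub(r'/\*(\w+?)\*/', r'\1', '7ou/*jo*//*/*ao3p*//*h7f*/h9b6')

'7oujo/*ao3ph7fh9b6'

`\1` in the replacement pulls in group 1's text for each match.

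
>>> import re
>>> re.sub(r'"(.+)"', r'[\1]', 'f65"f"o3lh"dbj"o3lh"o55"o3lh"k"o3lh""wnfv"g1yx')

'f65[f"o3lh"dbj"o3lh"o55"o3lh"k"o3lh""wnfv]g1yx'

Matches: at [3:42] → '"f"o3lh"dbj"o3lh"o55"o3lh"k"o3lh""wnfv"'.
The replacement refers to a captured group, so each match is rewritten using its own captured text.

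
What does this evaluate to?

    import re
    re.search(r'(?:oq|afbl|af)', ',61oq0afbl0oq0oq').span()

(3, 5)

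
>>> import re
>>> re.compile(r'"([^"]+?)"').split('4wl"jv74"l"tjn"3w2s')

['4wl', 'jv74', 'l', 'tjn', '3w2s']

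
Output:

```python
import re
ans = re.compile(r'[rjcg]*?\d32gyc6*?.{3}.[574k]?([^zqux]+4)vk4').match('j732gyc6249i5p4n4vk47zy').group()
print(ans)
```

This matches zero or more of one of [rjcg] (lazy), then a digit; then the literal '32g', then the literal 'yc', then zero or more of a literal '6' (lazy); then exactly 3 of any character, then any character, then optionally one of [574k]; then one or more of any character except [zqux], then the literal '4' (captured); then the literal 'vk', then the literal '4'.
`match` is anchored at position 0; if the pattern doesn't fit there, it returns None.
The match spans [0:20] → 'j732gyc6249i5p4n4vk4'.
Captured: group 1 = 'i5p4n4'.

j732gyc6249i5p4n4vk4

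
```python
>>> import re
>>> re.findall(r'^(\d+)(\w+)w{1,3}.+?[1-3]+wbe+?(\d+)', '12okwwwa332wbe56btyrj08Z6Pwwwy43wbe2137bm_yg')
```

[('12', 'okwwwa332wbe56btyrj08Z6Pww', '2137')]

Pattern: anchored at the start of the string; then one or more of a digit (captured); then one or more of a word character (captured); then 1 to 3 of a literal 'w', then one or more of any character (lazy), then one or more of a character in [1-3]; then the literal 'wb', then one or more of a literal 'e' (lazy); then one or more of a digit (captured).
Scanning left to right: at [0:39] match '12okwwwa332wbe56btyrj08Z6Pwwwy43wbe2137', groups = ('12', 'okwwwa332wbe56btyrj08Z6Pww', '2137').
Multiple groups make `findall` return tuples — one 3-tuple for the one match.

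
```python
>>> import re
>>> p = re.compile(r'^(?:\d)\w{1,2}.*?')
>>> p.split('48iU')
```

['', 'U']

Lazy quantifiers expand one character at a time until the remainder of the pattern can match.
Each match becomes a cut point; 2 segments remain.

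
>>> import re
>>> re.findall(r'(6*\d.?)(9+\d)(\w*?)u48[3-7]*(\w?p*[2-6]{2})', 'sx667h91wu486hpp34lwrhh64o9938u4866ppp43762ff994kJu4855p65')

[('667h', '91', 'w', 'hpp34'), ('64o', '993', '8', 'ppp43'), ('9', '94', 'kJ', 'p65')]

Lazy quantifiers expand one character at a time until the remainder of the pattern can match.
4 groups means each result is a tuple of 4 captured strings — 3 here.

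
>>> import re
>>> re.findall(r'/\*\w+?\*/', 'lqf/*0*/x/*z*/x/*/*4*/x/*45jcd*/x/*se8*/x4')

Scanning left to right: at [3:8] → '/*0*/'; at [9:14] → '/*z*/'; at [17:22] → '/*4*/'; at [23:32] → '/*45jcd*/'; at [33:40] → '/*se8*/'.
Since nothing is captured, `findall` lists the 5 matched substrings directly.

['/*0*/', '/*z*/', '/*4*/', '/*45jcd*/', '/*se8*/']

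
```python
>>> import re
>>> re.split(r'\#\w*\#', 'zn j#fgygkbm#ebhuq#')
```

['zn j', 'ebhuq#']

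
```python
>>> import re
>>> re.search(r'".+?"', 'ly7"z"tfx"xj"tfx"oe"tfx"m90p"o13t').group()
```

A non-greedy quantifier consumes as few characters as it can — just enough that the remainder of the pattern still matches from where it stops; whatever follows it matches normally.
The match spans [3:6] → '"z"'.

'"z"'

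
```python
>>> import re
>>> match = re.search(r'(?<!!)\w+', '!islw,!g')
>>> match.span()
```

(2, 5)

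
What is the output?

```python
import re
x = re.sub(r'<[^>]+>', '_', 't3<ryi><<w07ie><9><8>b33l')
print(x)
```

Matches: at [2:7] → '<ryi>'; at [7:15] → '<<w07ie>'; at [15:18] → '<9>'; at [18:21] → '<8>'.
Every occurrence is swapped for '_'.

t3____b33l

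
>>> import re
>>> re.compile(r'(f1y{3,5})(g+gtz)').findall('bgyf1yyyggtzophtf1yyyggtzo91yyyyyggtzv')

Pattern: the literal 'f1', then 3 to 5 of the literal 'y' (captured); then one or more of a literal 'g', then the literal 'gtz' (captured).
With 2 capturing groups, `findall` returns a 2-tuple per match.

[('f1yyy', 'ggtz'), ('f1yyy', 'ggtz')]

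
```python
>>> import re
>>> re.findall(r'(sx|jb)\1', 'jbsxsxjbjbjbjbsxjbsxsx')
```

['sx', 'jb', 'jb', 'sx']

A backreference is literal: `\1` must see the identical characters the first group matched.
One capturing group, so `findall` returns just the captured substring from each match — 4 in all.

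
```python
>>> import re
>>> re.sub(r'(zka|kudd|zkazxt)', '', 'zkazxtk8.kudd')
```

'zxtk8.'

Alternation tries branches left to right and keeps the first one that lets the overall match succeed at that position.
Matches: at [0:3] → 'zka'; at [9:13] → 'kudd'.
Each match is replaced by ''.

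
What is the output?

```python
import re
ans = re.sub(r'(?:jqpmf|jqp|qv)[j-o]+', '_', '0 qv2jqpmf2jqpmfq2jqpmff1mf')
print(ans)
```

0 qv2_f2_fq2_ff1mf

Matches: at [5:9] → 'jqpm'; at [11:15] → 'jqpm'; at [18:22] → 'jqpm'.
Every occurrence is swapped for '_'.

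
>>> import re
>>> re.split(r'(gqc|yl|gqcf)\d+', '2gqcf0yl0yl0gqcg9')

Matches to split on: at [1:6] → 'gqcf0'; at [6:9] → 'yl0'; at [9:12] → 'yl0'.
The group in the pattern means `split` returns the separators' captures alongside the pieces.

['2', 'gqcf', '', 'yl', '', 'yl', 'gqcg9']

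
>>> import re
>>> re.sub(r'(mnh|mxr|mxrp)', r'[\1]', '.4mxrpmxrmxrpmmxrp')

Branches in `(...|...)` are attempted left-to-right; the first branch that allows the whole pattern to succeed is taken.
Matches: at [2:5] → 'mxr'; at [6:9] → 'mxr'; at [9:12] → 'mxr'; at [14:17] → 'mxr'.
Each match is replaced using the text its own group 1 captured.

'.4[mxr]p[mxr][mxr]pm[mxr]p'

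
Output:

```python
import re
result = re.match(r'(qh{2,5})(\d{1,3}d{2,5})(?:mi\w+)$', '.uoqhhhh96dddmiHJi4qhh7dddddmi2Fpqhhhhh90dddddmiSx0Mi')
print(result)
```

None

With `match`, the pattern is implicitly anchored at the beginning.
Here the pattern fails at index 0, so the call returns None.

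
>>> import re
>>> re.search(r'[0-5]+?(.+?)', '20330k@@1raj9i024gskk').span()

Pattern: one or more of a character in [0-5] (lazy); then one or more of any character (lazy) (captured).
Lazy quantifiers expand one character at a time until the remainder of the pattern can match.
`re.search` tries every starting position until one works.
The match spans [0:2] → '20'.
Captured: group 1 = '0'.

(0, 2)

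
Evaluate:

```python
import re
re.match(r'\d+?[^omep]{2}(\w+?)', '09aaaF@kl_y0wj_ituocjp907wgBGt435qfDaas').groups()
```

The pattern matches one or more of a digit (lazy), then exactly 2 of any character except [omep]; then one or more of a word character (lazy) (captured).
`match` is anchored at position 0; if the pattern doesn't fit there, it returns None.
The match spans [0:4] → '09aa'.
Captured: group 1 = 'a'.

('a',)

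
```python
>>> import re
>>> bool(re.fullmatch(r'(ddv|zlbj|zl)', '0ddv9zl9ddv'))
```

False

`re.fullmatch` is like wrapping the pattern in `^…$` (in single-line mode).
Here the pattern can't cover the whole string, so the call returns None, and `bool(None)` is False.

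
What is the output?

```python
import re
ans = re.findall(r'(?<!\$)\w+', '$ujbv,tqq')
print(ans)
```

['jbv', 'tqq']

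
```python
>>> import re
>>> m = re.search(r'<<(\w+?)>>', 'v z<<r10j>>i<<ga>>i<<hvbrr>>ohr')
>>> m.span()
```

(3, 11)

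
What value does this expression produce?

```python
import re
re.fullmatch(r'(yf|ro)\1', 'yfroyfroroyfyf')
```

`re.fullmatch` is like wrapping the pattern in `^…$` (in single-line mode).
Here the string isn't matched end-to-end, so the call returns None.

None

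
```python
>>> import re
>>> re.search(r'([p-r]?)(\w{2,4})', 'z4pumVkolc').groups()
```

Pattern: optionally a character in [p-r] (captured); then 2 to 4 of a word character (captured).
`re.search` scans for the first position where the pattern succeeds.
The match spans [0:4] → 'z4pu'.
Captured: group 1 = '', group 2 = 'z4pu'.

('', 'z4pu')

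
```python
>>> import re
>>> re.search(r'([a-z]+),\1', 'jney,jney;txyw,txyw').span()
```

(0, 9)

`\1` has to match the exact text group 1 already captured.
`re.search` tries every starting position until one works.
The match spans [0:9] → 'jney,jney'.
Captured: group 1 = 'jney'.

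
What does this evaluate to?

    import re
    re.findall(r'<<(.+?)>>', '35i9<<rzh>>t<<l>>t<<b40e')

The `?` after the quantifier makes it lazy — it takes as little as possible before letting the rest of the pattern try.
Scanning left to right: at [4:11] match '<<rzh>>', group 1 = 'rzh'; at [12:17] match '<<l>>', group 1 = 'l'.
Because there's exactly one group, `findall` drops the full match and keeps group 1 from each hit.

['rzh', 'l']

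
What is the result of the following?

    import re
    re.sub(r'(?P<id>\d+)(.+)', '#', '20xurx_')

'#'

This matches one or more of a digit (captured as 'id'); then one or more of any character (captured).
Matches: at [0:7] → '20xurx_'.
Every occurrence is swapped for '#'.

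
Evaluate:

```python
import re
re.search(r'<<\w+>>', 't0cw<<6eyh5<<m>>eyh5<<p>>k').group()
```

`re.search` tries every starting position until one works.
The match spans [11:16] → '<<m>>'.

'<<m>>'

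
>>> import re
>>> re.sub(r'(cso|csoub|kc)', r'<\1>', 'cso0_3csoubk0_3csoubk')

'<cso>0_3<cso>ubk0_3<cso>ubk'

Branches in `(...|...)` are attempted left-to-right; the first branch that allows the whole pattern to succeed is taken.
Matches: at [0:3] → 'cso'; at [6:9] → 'cso'; at [15:18] → 'cso'.
`\1` in the replacement pulls in group 1's text for each match.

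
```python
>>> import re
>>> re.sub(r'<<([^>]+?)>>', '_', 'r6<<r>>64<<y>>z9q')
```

Matches: at [2:7] → '<<r>>'; at [9:14] → '<<y>>'.
`sub` substitutes '_' at each match site.

'r6_64_z9q'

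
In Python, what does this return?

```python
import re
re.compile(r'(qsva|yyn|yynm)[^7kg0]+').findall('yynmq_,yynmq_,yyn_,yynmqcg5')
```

['yyn']

`|` is ordered: at each position the engine commits to the first alternative that works.
Scanning left to right: at [0:25] match 'yynmq_,yynmq_,yyn_,yynmqc', group 1 = 'yyn'.
One capturing group, so `findall` returns just the captured substring from the one match — 1 in all.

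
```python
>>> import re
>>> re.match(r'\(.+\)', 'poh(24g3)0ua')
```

`re.match` only tries the pattern at the start of the string.
Here position 0 doesn't satisfy it, so the call returns None.

None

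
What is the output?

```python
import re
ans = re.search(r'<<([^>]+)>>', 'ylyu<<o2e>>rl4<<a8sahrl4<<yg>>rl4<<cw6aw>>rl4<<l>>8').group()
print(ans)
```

<<o2e>>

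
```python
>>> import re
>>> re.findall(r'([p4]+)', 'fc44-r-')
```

The pattern matches one or more of one of [p4] (captured).
Walking the string: at [2:4] match '44', group 1 = '44'.
`findall` collects group 1 from the one match (1 total).

['44']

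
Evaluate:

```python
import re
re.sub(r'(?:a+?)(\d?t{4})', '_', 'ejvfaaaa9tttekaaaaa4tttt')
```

'ejvfaaaa9tttek_'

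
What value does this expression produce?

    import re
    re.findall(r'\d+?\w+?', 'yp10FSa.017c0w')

Pattern: one or more of a digit (lazy); then one or more of a word character (lazy).
A `+?`/`*?`/`{m,n}?` starts at its minimum and grows only as far as needed for what follows to match.
Scanning left to right: at [2:4] → '10'; at [8:10] → '01'; at [10:12] → '7c'; at [12:14] → '0w'.
`findall` yields the raw match text (4 of them) because the pattern has no groups.

['10', '01', '7c', '0w']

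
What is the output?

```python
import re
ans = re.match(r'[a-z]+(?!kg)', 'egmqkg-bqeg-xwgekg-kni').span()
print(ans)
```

A negative assertion filters positions out without eating any characters.
`match` is anchored at position 0; if the pattern doesn't fit there, it returns None.
The match spans [0:6] → 'egmqkg'.

(0, 6)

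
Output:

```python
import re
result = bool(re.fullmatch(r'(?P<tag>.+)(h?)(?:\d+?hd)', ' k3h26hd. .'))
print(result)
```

False

This matches one or more of any character (captured as 'tag'); then optionally a literal 'h' (captured); then one or more of a digit (lazy), then the literal 'hd' (non-capturing group).
`re.fullmatch` requires the pattern to consume the entire string.
Here the string isn't matched end-to-end, so the call returns None, and `bool(None)` is False.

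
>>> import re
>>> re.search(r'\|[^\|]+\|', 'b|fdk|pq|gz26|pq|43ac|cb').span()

`re.search` tries every starting position until one works.
The match spans [1:6] → '|fdk|'.

(1, 6)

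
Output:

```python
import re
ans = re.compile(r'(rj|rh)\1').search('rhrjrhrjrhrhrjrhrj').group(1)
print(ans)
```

rh

The match spans [8:12] → 'rhrh'.
Captured: group 1 = 'rh'.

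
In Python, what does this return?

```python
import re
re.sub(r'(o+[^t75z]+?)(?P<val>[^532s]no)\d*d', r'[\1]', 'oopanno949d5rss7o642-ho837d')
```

'[oopa]5rss7o642-ho837d'

This matches one or more of the literal 'o', then one or more of any character except [t75z] (lazy) (captured); then any character except [532s], then the literal 'no' (captured as 'val'); then zero or more of a digit, then a literal 'd'.
Matches: at [0:11] → 'oopanno949d'.
Each match is replaced using the text its own group 1 captured.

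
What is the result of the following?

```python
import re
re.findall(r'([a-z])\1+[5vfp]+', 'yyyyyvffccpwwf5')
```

`\1` has to match the exact text group 1 already captured.
Walking the string: at [0:8] match 'yyyyyvff', group 1 = 'y'; at [8:11] match 'ccp', group 1 = 'c'; at [11:15] match 'wwf5', group 1 = 'w'.
With a single group, `findall` returns only what that group captured — 3 items.

['y', 'c', 'w']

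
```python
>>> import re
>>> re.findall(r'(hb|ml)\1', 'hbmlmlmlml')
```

The backreference `\1` re-matches whatever the first group consumed, character for character.
`findall` collects group 1 from each match (2 total).

['ml', 'ml']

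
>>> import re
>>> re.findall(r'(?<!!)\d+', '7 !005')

A negative assertion filters positions out without eating any characters.
Matches: at [0:1] → '7'; at [4:6] → '05'.
No capturing groups, so `findall` returns the 2 full match strings.

['7', '05']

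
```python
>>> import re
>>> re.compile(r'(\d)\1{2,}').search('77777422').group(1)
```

After group 1 captures some text, `\1` only succeeds where that same text appears again.
`re.search` scans for the first position where the pattern succeeds.
The match spans [0:5] → '77777'.
Captured: group 1 = '7'.

'7'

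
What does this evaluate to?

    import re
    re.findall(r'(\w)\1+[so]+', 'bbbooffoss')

['b', 'f']

After group 1 captures some text, `\1` only succeeds where that same text appears again.
Scanning left to right: at [0:5] match 'bbboo', group 1 = 'b'; at [5:10] match 'ffoss', group 1 = 'f'.
With a single group, `findall` returns only what that group captured — 2 items.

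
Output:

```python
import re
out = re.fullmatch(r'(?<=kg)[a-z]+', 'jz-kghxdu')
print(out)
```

For `fullmatch`, every character of the input must be accounted for by the pattern.
Here the pattern can't cover the whole string, so the call returns None.

None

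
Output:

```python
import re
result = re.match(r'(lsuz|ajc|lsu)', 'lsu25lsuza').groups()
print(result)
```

('lsu',)

The match spans [0:3] → 'lsu'.
Captured: group 1 = 'lsu'.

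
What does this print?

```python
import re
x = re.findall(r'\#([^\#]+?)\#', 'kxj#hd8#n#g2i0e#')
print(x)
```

['hd8', 'g2i0e']

Matches: at [3:8] match '#hd8#', group 1 = 'hd8'; at [9:16] match '#g2i0e#', group 1 = 'g2i0e'.
One capturing group, so `findall` returns just the captured substring from each match — 2 in all.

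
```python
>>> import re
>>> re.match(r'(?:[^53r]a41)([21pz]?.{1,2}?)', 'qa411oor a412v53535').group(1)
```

Pattern: any character except [53r], then the literal 'a41' (non-capturing group); then optionally one of [21pz], then 1 to 2 of any character (lazy) (captured).
Lazy quantifiers expand one character at a time until the remainder of the pattern can match.
`re.match` won't scan ahead — the pattern has to work from the very first character.
The match spans [0:6] → 'qa411o'.
Captured: group 1 = '1o'.

'1o'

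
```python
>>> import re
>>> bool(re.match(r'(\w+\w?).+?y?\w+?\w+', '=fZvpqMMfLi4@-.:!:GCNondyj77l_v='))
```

False

The pattern matches one or more of a word character, then optionally a word character (captured); then one or more of any character (lazy); then optionally the literal 'y', then one or more of a word character (lazy), then one or more of a word character.
`match` is anchored at position 0; if the pattern doesn't fit there, it returns None.
Here the string doesn't start with a match, so the call returns None, and `bool(None)` is False.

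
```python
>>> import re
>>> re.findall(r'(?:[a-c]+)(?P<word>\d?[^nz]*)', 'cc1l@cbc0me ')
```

This matches one or more of a character in [a-c] (non-capturing group); then optionally a digit, then zero or more of any character except [nz] (captured as 'word').
Matches: at [0:12] match 'cc1l@cbc0me ', group 1 = '1l@cbc0me '.
One capturing group, so `findall` returns just the captured substring from the one match — 1 in all.

['1l@cbc0me ']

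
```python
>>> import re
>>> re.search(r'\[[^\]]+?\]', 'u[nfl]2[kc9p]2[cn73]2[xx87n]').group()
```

The match spans [1:6] → '[nfl]'.

'[nfl]'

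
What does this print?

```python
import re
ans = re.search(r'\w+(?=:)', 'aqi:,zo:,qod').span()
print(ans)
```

Because the assertion is zero-width, the text it checks is not consumed and won't appear in the result.
The match spans [0:3] → 'aqi'.

(0, 3)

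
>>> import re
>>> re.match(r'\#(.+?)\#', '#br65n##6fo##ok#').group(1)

With the lazy modifier that quantifier settles for the fewest repetitions that let the rest of the pattern succeed (the atoms after it are unaffected and can still be greedy).
`match` is anchored at position 0; if the pattern doesn't fit there, it returns None.
The match spans [0:7] → '#br65n#'.
Captured: group 1 = 'br65n'.

'br65n'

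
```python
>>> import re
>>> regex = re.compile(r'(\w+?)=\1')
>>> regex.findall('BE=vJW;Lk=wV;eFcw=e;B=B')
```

A backreference is literal: `\1` must see the identical characters the first group matched.
Because there's exactly one group, `findall` drops the full match and keeps group 1 from the one hit.

['B']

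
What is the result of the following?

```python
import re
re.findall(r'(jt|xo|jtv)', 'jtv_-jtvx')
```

Alternation tries branches left to right and keeps the first one that lets the overall match succeed at that position.
With a single group, `findall` returns only what that group captured — 2 items.

['jt', 'jt']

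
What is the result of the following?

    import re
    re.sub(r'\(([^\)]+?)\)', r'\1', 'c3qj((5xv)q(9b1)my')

'c3qj(5xvq9b1my'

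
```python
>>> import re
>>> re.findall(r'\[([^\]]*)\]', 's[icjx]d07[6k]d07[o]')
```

['icjx', '6k', 'o']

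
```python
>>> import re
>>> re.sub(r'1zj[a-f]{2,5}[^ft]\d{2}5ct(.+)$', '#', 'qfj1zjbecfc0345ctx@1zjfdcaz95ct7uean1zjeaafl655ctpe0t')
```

'qfj#'

This matches the literal '1zj', then 2 to 5 of a character in [a-f]; then any character except [ft], then exactly 2 of a digit, then the literal '5ct'; then one or more of any character (captured); then anchored at the end.
Matches: at [3:53] → '1zjbecfc0345ctx@1zjfdcaz95ct7uean1zjeaafl655ctpe0t'.
`sub` substitutes '#' at each match site.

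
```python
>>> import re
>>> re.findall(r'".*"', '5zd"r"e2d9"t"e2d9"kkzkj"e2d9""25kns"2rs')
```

No capturing groups, so `findall` returns the 1 full match string.

['"r"e2d9"t"e2d9"kkzkj"e2d9""25kns"']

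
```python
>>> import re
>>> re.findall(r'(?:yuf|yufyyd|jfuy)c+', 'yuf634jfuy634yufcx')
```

['yufc']

Matches: at [13:17] → 'yufc'.
With no groups in the pattern, `findall` gives back each whole match — 1 here.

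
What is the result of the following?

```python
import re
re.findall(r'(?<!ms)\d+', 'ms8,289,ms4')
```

A negative assertion filters positions out without eating any characters.
Scanning left to right: at [4:7] → '289'.
`findall` yields the raw match text (1 of them) because the pattern has no groups.

['289']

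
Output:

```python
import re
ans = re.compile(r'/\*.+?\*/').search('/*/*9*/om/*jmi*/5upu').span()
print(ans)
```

(0, 7)

Unlike `match`, `search` isn't anchored — it looks for the pattern anywhere in the string.
The match spans [0:7] → '/*/*9*/'.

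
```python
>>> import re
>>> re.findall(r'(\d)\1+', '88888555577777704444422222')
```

['8', '5', '7', '4', '2']

`\1` has to match the exact text group 1 already captured.
One capturing group, so `findall` returns just the captured substring from each match — 5 in all.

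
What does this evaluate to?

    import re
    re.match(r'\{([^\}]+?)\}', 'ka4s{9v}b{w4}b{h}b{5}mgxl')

`match` is anchored at position 0; if the pattern doesn't fit there, it returns None.
Here position 0 doesn't satisfy it, so the call returns None.

None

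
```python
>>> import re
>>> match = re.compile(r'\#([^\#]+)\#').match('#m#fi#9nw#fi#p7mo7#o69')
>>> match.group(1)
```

The match spans [0:3] → '#m#'.
Captured: group 1 = 'm'.

'm'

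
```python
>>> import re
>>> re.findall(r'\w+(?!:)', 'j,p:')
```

The negative lookahead/lookbehind blocks any match where the forbidden context is present.
Matches: at [0:1] → 'j'.
With no groups in the pattern, `findall` gives back each whole match — 1 here.

['j']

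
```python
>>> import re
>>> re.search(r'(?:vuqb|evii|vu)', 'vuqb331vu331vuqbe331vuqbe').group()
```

Branches in `(...|...)` are attempted left-to-right; the first branch that allows the whole pattern to succeed is taken.
The match spans [0:4] → 'vuqb'.

'vuqb'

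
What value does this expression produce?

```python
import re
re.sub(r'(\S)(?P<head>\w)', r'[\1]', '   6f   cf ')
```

'   [6]   [c] '

The pattern matches a non-whitespace character (captured); then a word character (captured as 'head').
Matches: at [3:5] → '6f'; at [8:10] → 'cf'.
`\1` in the replacement pulls in group 1's text for each match.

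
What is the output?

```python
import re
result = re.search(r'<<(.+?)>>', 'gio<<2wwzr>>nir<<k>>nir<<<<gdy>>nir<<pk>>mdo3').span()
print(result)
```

(3, 12)

A `+?`/`*?`/`{m,n}?` starts at its minimum and grows only as far as needed for what follows to match.
`search` walks the string left to right and returns the first match it finds.
The match spans [3:12] → '<<2wwzr>>'.
Captured: group 1 = '2wwzr'.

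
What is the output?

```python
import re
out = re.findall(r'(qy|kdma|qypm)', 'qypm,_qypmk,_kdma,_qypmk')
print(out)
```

Branches in `(...|...)` are attempted left-to-right; the first branch that allows the whole pattern to succeed is taken.
Walking the string: at [0:2] match 'qy', group 1 = 'qy'; at [6:8] match 'qy', group 1 = 'qy'; at [13:17] match 'kdma', group 1 = 'kdma'; at [19:21] match 'qy', group 1 = 'qy'.
`findall` collects group 1 from each match (4 total).

['qy', 'qy', 'kdma', 'qy']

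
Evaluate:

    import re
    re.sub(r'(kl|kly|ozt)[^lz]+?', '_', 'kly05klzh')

Alternation isn't longest-match — the leftmost alternative that fits at this position is chosen.
Matches: at [0:3] → 'kly'.
Every occurrence is swapped for '_'.

'_05klzh'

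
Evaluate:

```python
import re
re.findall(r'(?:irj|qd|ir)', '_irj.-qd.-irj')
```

['irj', 'qd', 'irj']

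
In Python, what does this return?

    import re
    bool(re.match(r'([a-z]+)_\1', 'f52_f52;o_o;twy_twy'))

False

`\1` has to match the exact text group 1 already captured.
`re.match` only tries the pattern at the start of the string.
Here the string doesn't start with a match, so the call returns None, and `bool(None)` is False.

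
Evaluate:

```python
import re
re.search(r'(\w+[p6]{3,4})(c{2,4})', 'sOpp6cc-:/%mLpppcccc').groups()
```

This matches one or more of a word character, then 3 to 4 of one of [p6] (captured); then 2 to 4 of a literal 'c' (captured).
Unlike `match`, `search` isn't anchored — it looks for the pattern anywhere in the string.
The match spans [0:7] → 'sOpp6cc'.
Captured: group 1 = 'sOpp6', group 2 = 'cc'.

('sOpp6', 'cc')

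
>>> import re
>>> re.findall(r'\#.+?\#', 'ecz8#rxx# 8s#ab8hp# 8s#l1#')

With no groups in the pattern, `findall` gives back each whole match — 3 here.

['#rxx#', '#ab8hp#', '#l1#']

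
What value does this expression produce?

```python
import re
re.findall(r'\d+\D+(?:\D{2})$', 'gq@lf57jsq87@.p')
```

['87@.p']

This matches one or more of a digit; then one or more of a non-digit; then exactly 2 of a non-digit (non-capturing group); then anchored at the end.
Walking the string: at [10:15] → '87@.p'.
Since nothing is captured, `findall` lists the 1 matched substring directly.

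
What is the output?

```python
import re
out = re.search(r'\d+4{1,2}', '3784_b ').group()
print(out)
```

This matches one or more of a digit; then 1 to 2 of a literal '4'.
`search` walks the string left to right and returns the first match it finds.
The match spans [0:4] → '3784'.

3784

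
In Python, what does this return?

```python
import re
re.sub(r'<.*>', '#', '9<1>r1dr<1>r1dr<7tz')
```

'9#r1dr<7tz'

Matches: at [1:11] → '<1>r1dr<1>'.
`sub` substitutes '#' at each match site.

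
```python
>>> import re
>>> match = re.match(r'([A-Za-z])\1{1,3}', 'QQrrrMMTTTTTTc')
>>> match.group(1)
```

'Q'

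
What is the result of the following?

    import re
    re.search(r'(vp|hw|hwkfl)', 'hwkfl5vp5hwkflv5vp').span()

(0, 2)

Alternation tries branches left to right and keeps the first one that lets the overall match succeed at that position.
The match spans [0:2] → 'hw'.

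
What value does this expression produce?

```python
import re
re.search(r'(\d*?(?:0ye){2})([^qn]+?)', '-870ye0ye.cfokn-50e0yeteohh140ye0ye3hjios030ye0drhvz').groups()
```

('870ye0ye', '.')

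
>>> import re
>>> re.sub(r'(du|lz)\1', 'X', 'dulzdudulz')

'dulzXlz'

`\1` has to match the exact text group 1 already captured.
Matches: at [4:8] → 'dudu'.
Each match is replaced by 'X'.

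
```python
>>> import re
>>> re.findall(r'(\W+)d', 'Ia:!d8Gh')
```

[':!']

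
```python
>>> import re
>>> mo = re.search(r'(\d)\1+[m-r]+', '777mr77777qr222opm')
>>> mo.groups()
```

`\1` has to match the exact text group 1 already captured.
`re.search` scans for the first position where the pattern succeeds.
The match spans [0:5] → '777mr'.
Captured: group 1 = '7'.

('7',)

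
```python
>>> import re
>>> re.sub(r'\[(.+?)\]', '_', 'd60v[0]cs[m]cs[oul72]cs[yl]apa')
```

Lazy quantifiers expand one character at a time until the remainder of the pattern can match.
Matches: at [4:7] → '[0]'; at [9:12] → '[m]'; at [14:21] → '[oul72]'; at [23:27] → '[yl]'.
Every occurrence is swapped for '_'.

'd60v_cs_cs_cs_apa'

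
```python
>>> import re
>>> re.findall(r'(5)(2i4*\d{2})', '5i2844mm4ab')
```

[]

`findall` packs the 2 group values into a tuple for every match.
Nothing in the string satisfies the pattern, so the list is empty.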